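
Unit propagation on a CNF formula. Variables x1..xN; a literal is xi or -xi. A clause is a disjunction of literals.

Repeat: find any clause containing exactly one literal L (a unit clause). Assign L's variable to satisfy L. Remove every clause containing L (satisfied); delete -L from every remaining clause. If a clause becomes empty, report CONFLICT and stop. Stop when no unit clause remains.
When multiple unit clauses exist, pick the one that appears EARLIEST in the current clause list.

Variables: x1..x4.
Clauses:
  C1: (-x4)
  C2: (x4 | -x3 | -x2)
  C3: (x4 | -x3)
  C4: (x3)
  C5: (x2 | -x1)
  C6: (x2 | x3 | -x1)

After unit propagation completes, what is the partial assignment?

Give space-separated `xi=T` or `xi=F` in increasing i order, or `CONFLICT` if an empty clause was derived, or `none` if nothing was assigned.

unit clause [-4] forces x4=F; simplify:
  drop 4 from [4, -3, -2] -> [-3, -2]
  drop 4 from [4, -3] -> [-3]
  satisfied 1 clause(s); 5 remain; assigned so far: [4]
unit clause [-3] forces x3=F; simplify:
  drop 3 from [3] -> [] (empty!)
  drop 3 from [2, 3, -1] -> [2, -1]
  satisfied 2 clause(s); 3 remain; assigned so far: [3, 4]
CONFLICT (empty clause)

Answer: CONFLICT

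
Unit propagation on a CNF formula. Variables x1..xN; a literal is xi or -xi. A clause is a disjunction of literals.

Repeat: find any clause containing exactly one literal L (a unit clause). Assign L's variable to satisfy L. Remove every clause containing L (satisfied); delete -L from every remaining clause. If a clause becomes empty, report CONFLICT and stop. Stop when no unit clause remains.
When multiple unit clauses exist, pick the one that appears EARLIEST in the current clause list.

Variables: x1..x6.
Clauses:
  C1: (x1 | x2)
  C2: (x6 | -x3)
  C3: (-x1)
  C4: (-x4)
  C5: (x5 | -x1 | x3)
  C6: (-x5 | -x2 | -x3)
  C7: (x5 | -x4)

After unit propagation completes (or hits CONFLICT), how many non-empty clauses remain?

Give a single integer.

Answer: 2

Derivation:
unit clause [-1] forces x1=F; simplify:
  drop 1 from [1, 2] -> [2]
  satisfied 2 clause(s); 5 remain; assigned so far: [1]
unit clause [2] forces x2=T; simplify:
  drop -2 from [-5, -2, -3] -> [-5, -3]
  satisfied 1 clause(s); 4 remain; assigned so far: [1, 2]
unit clause [-4] forces x4=F; simplify:
  satisfied 2 clause(s); 2 remain; assigned so far: [1, 2, 4]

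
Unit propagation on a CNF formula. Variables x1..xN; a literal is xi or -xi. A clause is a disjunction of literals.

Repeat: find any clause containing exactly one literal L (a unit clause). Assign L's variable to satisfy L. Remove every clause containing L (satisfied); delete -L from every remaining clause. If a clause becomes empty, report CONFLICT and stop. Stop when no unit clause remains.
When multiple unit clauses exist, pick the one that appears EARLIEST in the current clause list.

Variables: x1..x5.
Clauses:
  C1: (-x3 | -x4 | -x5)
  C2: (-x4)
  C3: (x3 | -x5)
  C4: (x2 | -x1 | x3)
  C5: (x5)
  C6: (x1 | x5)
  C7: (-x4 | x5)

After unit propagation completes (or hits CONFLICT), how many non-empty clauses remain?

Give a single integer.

Answer: 0

Derivation:
unit clause [-4] forces x4=F; simplify:
  satisfied 3 clause(s); 4 remain; assigned so far: [4]
unit clause [5] forces x5=T; simplify:
  drop -5 from [3, -5] -> [3]
  satisfied 2 clause(s); 2 remain; assigned so far: [4, 5]
unit clause [3] forces x3=T; simplify:
  satisfied 2 clause(s); 0 remain; assigned so far: [3, 4, 5]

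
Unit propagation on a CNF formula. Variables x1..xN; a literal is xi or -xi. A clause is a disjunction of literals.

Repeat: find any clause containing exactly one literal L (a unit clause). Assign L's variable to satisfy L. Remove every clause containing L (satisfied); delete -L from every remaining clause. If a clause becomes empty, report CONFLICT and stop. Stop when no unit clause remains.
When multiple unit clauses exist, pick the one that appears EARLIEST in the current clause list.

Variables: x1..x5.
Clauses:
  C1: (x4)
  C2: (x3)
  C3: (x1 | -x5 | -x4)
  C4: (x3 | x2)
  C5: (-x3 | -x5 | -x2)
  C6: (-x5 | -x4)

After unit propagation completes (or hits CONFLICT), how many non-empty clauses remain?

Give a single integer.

unit clause [4] forces x4=T; simplify:
  drop -4 from [1, -5, -4] -> [1, -5]
  drop -4 from [-5, -4] -> [-5]
  satisfied 1 clause(s); 5 remain; assigned so far: [4]
unit clause [3] forces x3=T; simplify:
  drop -3 from [-3, -5, -2] -> [-5, -2]
  satisfied 2 clause(s); 3 remain; assigned so far: [3, 4]
unit clause [-5] forces x5=F; simplify:
  satisfied 3 clause(s); 0 remain; assigned so far: [3, 4, 5]

Answer: 0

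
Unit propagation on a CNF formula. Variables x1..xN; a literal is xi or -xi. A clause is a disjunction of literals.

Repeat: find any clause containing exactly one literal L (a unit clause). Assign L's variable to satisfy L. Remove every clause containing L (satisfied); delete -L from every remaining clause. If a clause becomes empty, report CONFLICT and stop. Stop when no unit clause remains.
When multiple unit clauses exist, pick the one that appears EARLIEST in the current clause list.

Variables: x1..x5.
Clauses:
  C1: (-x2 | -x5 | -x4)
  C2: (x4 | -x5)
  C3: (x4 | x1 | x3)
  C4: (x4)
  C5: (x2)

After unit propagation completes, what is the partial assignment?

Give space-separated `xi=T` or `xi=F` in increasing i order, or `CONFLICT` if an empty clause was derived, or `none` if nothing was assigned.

unit clause [4] forces x4=T; simplify:
  drop -4 from [-2, -5, -4] -> [-2, -5]
  satisfied 3 clause(s); 2 remain; assigned so far: [4]
unit clause [2] forces x2=T; simplify:
  drop -2 from [-2, -5] -> [-5]
  satisfied 1 clause(s); 1 remain; assigned so far: [2, 4]
unit clause [-5] forces x5=F; simplify:
  satisfied 1 clause(s); 0 remain; assigned so far: [2, 4, 5]

Answer: x2=T x4=T x5=F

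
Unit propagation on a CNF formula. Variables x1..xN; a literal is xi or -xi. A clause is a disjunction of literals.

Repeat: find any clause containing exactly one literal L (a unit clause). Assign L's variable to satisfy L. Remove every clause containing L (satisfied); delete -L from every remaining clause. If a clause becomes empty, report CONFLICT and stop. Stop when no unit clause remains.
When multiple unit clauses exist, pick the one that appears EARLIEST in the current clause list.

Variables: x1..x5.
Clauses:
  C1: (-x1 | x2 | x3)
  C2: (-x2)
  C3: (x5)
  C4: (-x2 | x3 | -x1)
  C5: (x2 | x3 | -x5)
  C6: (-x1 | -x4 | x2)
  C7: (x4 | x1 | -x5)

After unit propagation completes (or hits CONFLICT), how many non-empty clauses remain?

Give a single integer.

Answer: 2

Derivation:
unit clause [-2] forces x2=F; simplify:
  drop 2 from [-1, 2, 3] -> [-1, 3]
  drop 2 from [2, 3, -5] -> [3, -5]
  drop 2 from [-1, -4, 2] -> [-1, -4]
  satisfied 2 clause(s); 5 remain; assigned so far: [2]
unit clause [5] forces x5=T; simplify:
  drop -5 from [3, -5] -> [3]
  drop -5 from [4, 1, -5] -> [4, 1]
  satisfied 1 clause(s); 4 remain; assigned so far: [2, 5]
unit clause [3] forces x3=T; simplify:
  satisfied 2 clause(s); 2 remain; assigned so far: [2, 3, 5]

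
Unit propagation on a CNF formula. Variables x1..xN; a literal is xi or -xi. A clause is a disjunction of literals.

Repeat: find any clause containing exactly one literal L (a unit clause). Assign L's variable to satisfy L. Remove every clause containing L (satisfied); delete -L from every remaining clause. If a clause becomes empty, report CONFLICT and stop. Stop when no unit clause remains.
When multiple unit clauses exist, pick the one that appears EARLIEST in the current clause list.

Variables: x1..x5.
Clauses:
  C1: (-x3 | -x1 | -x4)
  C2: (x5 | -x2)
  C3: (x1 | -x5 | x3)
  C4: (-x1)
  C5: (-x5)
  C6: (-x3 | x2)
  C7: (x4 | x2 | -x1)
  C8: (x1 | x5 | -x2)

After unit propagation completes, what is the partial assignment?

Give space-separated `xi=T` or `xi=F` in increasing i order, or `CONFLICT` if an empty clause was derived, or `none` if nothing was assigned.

unit clause [-1] forces x1=F; simplify:
  drop 1 from [1, -5, 3] -> [-5, 3]
  drop 1 from [1, 5, -2] -> [5, -2]
  satisfied 3 clause(s); 5 remain; assigned so far: [1]
unit clause [-5] forces x5=F; simplify:
  drop 5 from [5, -2] -> [-2]
  drop 5 from [5, -2] -> [-2]
  satisfied 2 clause(s); 3 remain; assigned so far: [1, 5]
unit clause [-2] forces x2=F; simplify:
  drop 2 from [-3, 2] -> [-3]
  satisfied 2 clause(s); 1 remain; assigned so far: [1, 2, 5]
unit clause [-3] forces x3=F; simplify:
  satisfied 1 clause(s); 0 remain; assigned so far: [1, 2, 3, 5]

Answer: x1=F x2=F x3=F x5=F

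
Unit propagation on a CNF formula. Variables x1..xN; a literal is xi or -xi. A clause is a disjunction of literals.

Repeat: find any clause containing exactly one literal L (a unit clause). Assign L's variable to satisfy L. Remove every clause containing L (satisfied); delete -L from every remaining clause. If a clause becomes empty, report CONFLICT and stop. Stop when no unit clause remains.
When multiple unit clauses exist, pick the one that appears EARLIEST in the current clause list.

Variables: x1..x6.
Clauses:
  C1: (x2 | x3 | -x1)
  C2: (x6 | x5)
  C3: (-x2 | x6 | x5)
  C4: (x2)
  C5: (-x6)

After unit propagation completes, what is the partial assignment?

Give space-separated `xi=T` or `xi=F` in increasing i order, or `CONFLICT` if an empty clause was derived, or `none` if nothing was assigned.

unit clause [2] forces x2=T; simplify:
  drop -2 from [-2, 6, 5] -> [6, 5]
  satisfied 2 clause(s); 3 remain; assigned so far: [2]
unit clause [-6] forces x6=F; simplify:
  drop 6 from [6, 5] -> [5]
  drop 6 from [6, 5] -> [5]
  satisfied 1 clause(s); 2 remain; assigned so far: [2, 6]
unit clause [5] forces x5=T; simplify:
  satisfied 2 clause(s); 0 remain; assigned so far: [2, 5, 6]

Answer: x2=T x5=T x6=F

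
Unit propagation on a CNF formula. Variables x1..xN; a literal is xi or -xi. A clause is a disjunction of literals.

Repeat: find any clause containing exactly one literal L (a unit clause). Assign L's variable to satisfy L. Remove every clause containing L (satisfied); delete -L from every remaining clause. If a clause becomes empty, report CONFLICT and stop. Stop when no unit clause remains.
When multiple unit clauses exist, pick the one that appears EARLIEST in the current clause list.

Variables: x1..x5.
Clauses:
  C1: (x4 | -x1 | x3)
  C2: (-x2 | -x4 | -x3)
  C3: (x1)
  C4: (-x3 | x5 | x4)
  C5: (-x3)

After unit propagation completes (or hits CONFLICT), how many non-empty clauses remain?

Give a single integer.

unit clause [1] forces x1=T; simplify:
  drop -1 from [4, -1, 3] -> [4, 3]
  satisfied 1 clause(s); 4 remain; assigned so far: [1]
unit clause [-3] forces x3=F; simplify:
  drop 3 from [4, 3] -> [4]
  satisfied 3 clause(s); 1 remain; assigned so far: [1, 3]
unit clause [4] forces x4=T; simplify:
  satisfied 1 clause(s); 0 remain; assigned so far: [1, 3, 4]

Answer: 0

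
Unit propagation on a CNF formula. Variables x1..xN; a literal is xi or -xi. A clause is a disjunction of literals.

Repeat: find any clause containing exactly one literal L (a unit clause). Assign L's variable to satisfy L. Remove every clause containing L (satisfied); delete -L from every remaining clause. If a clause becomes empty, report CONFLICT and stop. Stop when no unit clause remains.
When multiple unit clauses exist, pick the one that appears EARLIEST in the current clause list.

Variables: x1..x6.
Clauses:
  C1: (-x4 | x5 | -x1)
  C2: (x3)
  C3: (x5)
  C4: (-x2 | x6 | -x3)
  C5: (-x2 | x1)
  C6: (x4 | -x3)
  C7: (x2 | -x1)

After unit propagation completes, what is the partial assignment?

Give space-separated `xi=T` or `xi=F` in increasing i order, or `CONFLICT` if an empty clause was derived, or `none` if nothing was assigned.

Answer: x3=T x4=T x5=T

Derivation:
unit clause [3] forces x3=T; simplify:
  drop -3 from [-2, 6, -3] -> [-2, 6]
  drop -3 from [4, -3] -> [4]
  satisfied 1 clause(s); 6 remain; assigned so far: [3]
unit clause [5] forces x5=T; simplify:
  satisfied 2 clause(s); 4 remain; assigned so far: [3, 5]
unit clause [4] forces x4=T; simplify:
  satisfied 1 clause(s); 3 remain; assigned so far: [3, 4, 5]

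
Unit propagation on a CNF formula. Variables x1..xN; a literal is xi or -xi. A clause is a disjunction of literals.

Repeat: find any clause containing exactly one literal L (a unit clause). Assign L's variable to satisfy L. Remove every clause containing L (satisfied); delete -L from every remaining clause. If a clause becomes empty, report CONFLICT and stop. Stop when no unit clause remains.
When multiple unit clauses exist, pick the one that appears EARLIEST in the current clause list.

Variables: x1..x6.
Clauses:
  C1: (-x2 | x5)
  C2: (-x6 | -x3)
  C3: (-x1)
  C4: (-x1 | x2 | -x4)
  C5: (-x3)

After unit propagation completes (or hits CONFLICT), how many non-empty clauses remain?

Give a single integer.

Answer: 1

Derivation:
unit clause [-1] forces x1=F; simplify:
  satisfied 2 clause(s); 3 remain; assigned so far: [1]
unit clause [-3] forces x3=F; simplify:
  satisfied 2 clause(s); 1 remain; assigned so far: [1, 3]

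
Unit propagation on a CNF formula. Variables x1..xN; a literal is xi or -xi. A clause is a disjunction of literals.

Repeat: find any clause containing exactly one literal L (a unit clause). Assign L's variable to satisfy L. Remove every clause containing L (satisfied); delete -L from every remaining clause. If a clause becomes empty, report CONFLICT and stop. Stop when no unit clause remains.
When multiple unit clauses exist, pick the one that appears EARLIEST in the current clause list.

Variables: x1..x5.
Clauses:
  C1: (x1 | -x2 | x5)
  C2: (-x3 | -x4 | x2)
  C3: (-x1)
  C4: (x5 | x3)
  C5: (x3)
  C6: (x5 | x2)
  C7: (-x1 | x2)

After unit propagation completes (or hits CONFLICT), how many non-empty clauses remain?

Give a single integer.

Answer: 3

Derivation:
unit clause [-1] forces x1=F; simplify:
  drop 1 from [1, -2, 5] -> [-2, 5]
  satisfied 2 clause(s); 5 remain; assigned so far: [1]
unit clause [3] forces x3=T; simplify:
  drop -3 from [-3, -4, 2] -> [-4, 2]
  satisfied 2 clause(s); 3 remain; assigned so far: [1, 3]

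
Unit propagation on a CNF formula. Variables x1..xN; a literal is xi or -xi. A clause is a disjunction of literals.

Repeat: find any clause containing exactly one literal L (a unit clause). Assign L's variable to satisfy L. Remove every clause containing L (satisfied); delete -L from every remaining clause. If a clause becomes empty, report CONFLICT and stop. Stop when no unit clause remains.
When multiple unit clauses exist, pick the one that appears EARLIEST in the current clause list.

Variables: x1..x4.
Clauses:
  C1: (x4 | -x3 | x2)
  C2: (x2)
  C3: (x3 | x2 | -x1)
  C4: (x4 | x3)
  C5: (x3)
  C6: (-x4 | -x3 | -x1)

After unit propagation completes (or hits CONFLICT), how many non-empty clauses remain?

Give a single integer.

unit clause [2] forces x2=T; simplify:
  satisfied 3 clause(s); 3 remain; assigned so far: [2]
unit clause [3] forces x3=T; simplify:
  drop -3 from [-4, -3, -1] -> [-4, -1]
  satisfied 2 clause(s); 1 remain; assigned so far: [2, 3]

Answer: 1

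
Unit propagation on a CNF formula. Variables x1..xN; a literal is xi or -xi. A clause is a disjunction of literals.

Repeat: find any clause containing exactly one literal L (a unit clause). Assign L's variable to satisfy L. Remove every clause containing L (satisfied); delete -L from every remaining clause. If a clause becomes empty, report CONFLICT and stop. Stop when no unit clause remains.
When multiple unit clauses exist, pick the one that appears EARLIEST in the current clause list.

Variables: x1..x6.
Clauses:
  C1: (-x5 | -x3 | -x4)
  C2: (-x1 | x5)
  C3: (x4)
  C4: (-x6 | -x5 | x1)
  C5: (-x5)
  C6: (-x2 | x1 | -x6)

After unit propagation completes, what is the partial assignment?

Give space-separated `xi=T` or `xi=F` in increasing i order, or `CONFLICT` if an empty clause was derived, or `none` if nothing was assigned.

unit clause [4] forces x4=T; simplify:
  drop -4 from [-5, -3, -4] -> [-5, -3]
  satisfied 1 clause(s); 5 remain; assigned so far: [4]
unit clause [-5] forces x5=F; simplify:
  drop 5 from [-1, 5] -> [-1]
  satisfied 3 clause(s); 2 remain; assigned so far: [4, 5]
unit clause [-1] forces x1=F; simplify:
  drop 1 from [-2, 1, -6] -> [-2, -6]
  satisfied 1 clause(s); 1 remain; assigned so far: [1, 4, 5]

Answer: x1=F x4=T x5=F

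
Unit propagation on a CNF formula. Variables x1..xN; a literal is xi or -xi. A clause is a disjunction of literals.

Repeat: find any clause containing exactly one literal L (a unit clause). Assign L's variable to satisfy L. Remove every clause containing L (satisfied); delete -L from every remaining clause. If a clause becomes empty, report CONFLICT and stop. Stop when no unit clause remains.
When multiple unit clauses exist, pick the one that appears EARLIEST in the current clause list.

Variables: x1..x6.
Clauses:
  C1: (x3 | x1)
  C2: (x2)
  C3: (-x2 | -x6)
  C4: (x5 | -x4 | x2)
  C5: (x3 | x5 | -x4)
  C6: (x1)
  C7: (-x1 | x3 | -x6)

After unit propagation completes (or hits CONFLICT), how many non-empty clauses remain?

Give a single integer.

Answer: 1

Derivation:
unit clause [2] forces x2=T; simplify:
  drop -2 from [-2, -6] -> [-6]
  satisfied 2 clause(s); 5 remain; assigned so far: [2]
unit clause [-6] forces x6=F; simplify:
  satisfied 2 clause(s); 3 remain; assigned so far: [2, 6]
unit clause [1] forces x1=T; simplify:
  satisfied 2 clause(s); 1 remain; assigned so far: [1, 2, 6]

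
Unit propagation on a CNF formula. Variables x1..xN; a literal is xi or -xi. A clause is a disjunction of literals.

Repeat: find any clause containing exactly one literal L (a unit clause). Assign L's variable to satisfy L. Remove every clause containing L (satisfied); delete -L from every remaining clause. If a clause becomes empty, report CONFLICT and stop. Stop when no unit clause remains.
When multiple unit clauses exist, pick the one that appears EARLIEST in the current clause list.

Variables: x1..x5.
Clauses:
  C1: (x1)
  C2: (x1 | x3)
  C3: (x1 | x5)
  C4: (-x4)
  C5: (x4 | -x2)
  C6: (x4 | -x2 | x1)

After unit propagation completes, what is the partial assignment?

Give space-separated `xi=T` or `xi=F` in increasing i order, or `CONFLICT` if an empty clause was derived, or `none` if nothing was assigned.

unit clause [1] forces x1=T; simplify:
  satisfied 4 clause(s); 2 remain; assigned so far: [1]
unit clause [-4] forces x4=F; simplify:
  drop 4 from [4, -2] -> [-2]
  satisfied 1 clause(s); 1 remain; assigned so far: [1, 4]
unit clause [-2] forces x2=F; simplify:
  satisfied 1 clause(s); 0 remain; assigned so far: [1, 2, 4]

Answer: x1=T x2=F x4=F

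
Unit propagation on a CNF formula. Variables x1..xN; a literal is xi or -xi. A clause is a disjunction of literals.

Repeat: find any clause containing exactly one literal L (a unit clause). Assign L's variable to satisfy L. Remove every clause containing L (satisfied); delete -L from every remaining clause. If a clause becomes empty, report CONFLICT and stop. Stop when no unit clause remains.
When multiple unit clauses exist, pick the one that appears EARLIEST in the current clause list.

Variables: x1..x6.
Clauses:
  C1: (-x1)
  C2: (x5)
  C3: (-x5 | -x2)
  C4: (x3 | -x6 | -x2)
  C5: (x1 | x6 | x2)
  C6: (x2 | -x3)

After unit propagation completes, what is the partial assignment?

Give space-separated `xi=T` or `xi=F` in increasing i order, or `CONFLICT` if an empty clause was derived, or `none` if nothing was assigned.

Answer: x1=F x2=F x3=F x5=T x6=T

Derivation:
unit clause [-1] forces x1=F; simplify:
  drop 1 from [1, 6, 2] -> [6, 2]
  satisfied 1 clause(s); 5 remain; assigned so far: [1]
unit clause [5] forces x5=T; simplify:
  drop -5 from [-5, -2] -> [-2]
  satisfied 1 clause(s); 4 remain; assigned so far: [1, 5]
unit clause [-2] forces x2=F; simplify:
  drop 2 from [6, 2] -> [6]
  drop 2 from [2, -3] -> [-3]
  satisfied 2 clause(s); 2 remain; assigned so far: [1, 2, 5]
unit clause [6] forces x6=T; simplify:
  satisfied 1 clause(s); 1 remain; assigned so far: [1, 2, 5, 6]
unit clause [-3] forces x3=F; simplify:
  satisfied 1 clause(s); 0 remain; assigned so far: [1, 2, 3, 5, 6]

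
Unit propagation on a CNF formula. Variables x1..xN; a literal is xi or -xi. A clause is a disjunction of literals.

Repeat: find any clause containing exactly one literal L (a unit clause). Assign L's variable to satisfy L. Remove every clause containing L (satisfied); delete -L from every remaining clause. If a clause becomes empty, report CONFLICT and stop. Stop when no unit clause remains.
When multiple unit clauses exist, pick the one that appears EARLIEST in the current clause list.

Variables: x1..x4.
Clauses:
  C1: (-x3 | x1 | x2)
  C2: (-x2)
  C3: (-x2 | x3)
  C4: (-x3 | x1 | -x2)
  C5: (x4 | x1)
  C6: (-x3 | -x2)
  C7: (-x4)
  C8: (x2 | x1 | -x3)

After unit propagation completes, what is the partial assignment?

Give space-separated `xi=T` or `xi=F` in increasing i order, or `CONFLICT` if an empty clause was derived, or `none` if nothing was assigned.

unit clause [-2] forces x2=F; simplify:
  drop 2 from [-3, 1, 2] -> [-3, 1]
  drop 2 from [2, 1, -3] -> [1, -3]
  satisfied 4 clause(s); 4 remain; assigned so far: [2]
unit clause [-4] forces x4=F; simplify:
  drop 4 from [4, 1] -> [1]
  satisfied 1 clause(s); 3 remain; assigned so far: [2, 4]
unit clause [1] forces x1=T; simplify:
  satisfied 3 clause(s); 0 remain; assigned so far: [1, 2, 4]

Answer: x1=T x2=F x4=F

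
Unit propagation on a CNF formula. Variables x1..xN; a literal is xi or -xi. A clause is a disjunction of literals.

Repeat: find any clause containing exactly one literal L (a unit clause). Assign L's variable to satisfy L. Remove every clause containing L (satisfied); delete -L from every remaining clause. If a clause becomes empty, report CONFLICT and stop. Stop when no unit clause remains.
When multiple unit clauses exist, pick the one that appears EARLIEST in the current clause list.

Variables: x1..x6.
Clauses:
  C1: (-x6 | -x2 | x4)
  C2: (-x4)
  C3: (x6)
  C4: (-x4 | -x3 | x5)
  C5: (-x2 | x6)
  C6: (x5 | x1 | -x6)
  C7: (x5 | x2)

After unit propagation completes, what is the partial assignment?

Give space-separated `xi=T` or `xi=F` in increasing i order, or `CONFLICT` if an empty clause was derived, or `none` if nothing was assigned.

Answer: x2=F x4=F x5=T x6=T

Derivation:
unit clause [-4] forces x4=F; simplify:
  drop 4 from [-6, -2, 4] -> [-6, -2]
  satisfied 2 clause(s); 5 remain; assigned so far: [4]
unit clause [6] forces x6=T; simplify:
  drop -6 from [-6, -2] -> [-2]
  drop -6 from [5, 1, -6] -> [5, 1]
  satisfied 2 clause(s); 3 remain; assigned so far: [4, 6]
unit clause [-2] forces x2=F; simplify:
  drop 2 from [5, 2] -> [5]
  satisfied 1 clause(s); 2 remain; assigned so far: [2, 4, 6]
unit clause [5] forces x5=T; simplify:
  satisfied 2 clause(s); 0 remain; assigned so far: [2, 4, 5, 6]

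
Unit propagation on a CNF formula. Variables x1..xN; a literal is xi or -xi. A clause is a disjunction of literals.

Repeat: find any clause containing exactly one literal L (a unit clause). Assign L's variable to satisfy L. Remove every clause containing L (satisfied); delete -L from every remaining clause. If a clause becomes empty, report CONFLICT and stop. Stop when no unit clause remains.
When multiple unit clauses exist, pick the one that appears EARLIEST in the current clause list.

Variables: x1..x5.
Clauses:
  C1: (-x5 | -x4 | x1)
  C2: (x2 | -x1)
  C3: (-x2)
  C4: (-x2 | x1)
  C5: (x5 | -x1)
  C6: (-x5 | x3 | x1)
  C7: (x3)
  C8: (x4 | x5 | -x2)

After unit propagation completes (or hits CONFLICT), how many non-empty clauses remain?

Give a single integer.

Answer: 1

Derivation:
unit clause [-2] forces x2=F; simplify:
  drop 2 from [2, -1] -> [-1]
  satisfied 3 clause(s); 5 remain; assigned so far: [2]
unit clause [-1] forces x1=F; simplify:
  drop 1 from [-5, -4, 1] -> [-5, -4]
  drop 1 from [-5, 3, 1] -> [-5, 3]
  satisfied 2 clause(s); 3 remain; assigned so far: [1, 2]
unit clause [3] forces x3=T; simplify:
  satisfied 2 clause(s); 1 remain; assigned so far: [1, 2, 3]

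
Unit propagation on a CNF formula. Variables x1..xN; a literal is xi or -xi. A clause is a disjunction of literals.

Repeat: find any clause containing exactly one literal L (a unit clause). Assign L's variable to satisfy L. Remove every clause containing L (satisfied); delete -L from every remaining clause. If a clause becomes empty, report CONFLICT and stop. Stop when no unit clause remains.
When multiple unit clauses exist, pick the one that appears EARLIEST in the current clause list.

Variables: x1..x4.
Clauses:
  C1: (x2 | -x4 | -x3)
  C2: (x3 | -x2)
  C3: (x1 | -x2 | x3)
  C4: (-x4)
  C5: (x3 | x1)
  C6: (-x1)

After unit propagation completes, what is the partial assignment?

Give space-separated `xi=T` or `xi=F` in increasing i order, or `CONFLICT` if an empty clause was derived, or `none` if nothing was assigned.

unit clause [-4] forces x4=F; simplify:
  satisfied 2 clause(s); 4 remain; assigned so far: [4]
unit clause [-1] forces x1=F; simplify:
  drop 1 from [1, -2, 3] -> [-2, 3]
  drop 1 from [3, 1] -> [3]
  satisfied 1 clause(s); 3 remain; assigned so far: [1, 4]
unit clause [3] forces x3=T; simplify:
  satisfied 3 clause(s); 0 remain; assigned so far: [1, 3, 4]

Answer: x1=F x3=T x4=F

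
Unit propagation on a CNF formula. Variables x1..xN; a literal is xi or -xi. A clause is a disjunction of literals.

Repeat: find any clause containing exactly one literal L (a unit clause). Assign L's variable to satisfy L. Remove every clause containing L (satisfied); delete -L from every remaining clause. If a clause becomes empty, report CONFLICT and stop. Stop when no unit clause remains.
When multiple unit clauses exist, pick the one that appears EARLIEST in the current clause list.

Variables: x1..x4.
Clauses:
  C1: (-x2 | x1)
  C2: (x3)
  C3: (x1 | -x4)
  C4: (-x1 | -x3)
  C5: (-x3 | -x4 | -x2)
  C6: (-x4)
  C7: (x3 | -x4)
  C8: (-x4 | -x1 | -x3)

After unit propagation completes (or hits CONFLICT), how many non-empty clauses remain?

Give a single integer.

unit clause [3] forces x3=T; simplify:
  drop -3 from [-1, -3] -> [-1]
  drop -3 from [-3, -4, -2] -> [-4, -2]
  drop -3 from [-4, -1, -3] -> [-4, -1]
  satisfied 2 clause(s); 6 remain; assigned so far: [3]
unit clause [-1] forces x1=F; simplify:
  drop 1 from [-2, 1] -> [-2]
  drop 1 from [1, -4] -> [-4]
  satisfied 2 clause(s); 4 remain; assigned so far: [1, 3]
unit clause [-2] forces x2=F; simplify:
  satisfied 2 clause(s); 2 remain; assigned so far: [1, 2, 3]
unit clause [-4] forces x4=F; simplify:
  satisfied 2 clause(s); 0 remain; assigned so far: [1, 2, 3, 4]

Answer: 0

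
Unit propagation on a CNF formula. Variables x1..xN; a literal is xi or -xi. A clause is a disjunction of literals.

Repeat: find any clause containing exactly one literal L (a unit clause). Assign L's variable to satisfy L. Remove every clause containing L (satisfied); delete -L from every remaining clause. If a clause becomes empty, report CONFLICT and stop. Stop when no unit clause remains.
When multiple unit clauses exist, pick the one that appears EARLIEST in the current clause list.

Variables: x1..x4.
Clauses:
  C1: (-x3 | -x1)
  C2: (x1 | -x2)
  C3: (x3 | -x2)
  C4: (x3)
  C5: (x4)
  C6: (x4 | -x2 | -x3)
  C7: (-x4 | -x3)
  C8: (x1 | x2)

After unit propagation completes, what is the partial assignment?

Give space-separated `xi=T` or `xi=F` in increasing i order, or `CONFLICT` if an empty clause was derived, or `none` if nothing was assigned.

Answer: CONFLICT

Derivation:
unit clause [3] forces x3=T; simplify:
  drop -3 from [-3, -1] -> [-1]
  drop -3 from [4, -2, -3] -> [4, -2]
  drop -3 from [-4, -3] -> [-4]
  satisfied 2 clause(s); 6 remain; assigned so far: [3]
unit clause [-1] forces x1=F; simplify:
  drop 1 from [1, -2] -> [-2]
  drop 1 from [1, 2] -> [2]
  satisfied 1 clause(s); 5 remain; assigned so far: [1, 3]
unit clause [-2] forces x2=F; simplify:
  drop 2 from [2] -> [] (empty!)
  satisfied 2 clause(s); 3 remain; assigned so far: [1, 2, 3]
CONFLICT (empty clause)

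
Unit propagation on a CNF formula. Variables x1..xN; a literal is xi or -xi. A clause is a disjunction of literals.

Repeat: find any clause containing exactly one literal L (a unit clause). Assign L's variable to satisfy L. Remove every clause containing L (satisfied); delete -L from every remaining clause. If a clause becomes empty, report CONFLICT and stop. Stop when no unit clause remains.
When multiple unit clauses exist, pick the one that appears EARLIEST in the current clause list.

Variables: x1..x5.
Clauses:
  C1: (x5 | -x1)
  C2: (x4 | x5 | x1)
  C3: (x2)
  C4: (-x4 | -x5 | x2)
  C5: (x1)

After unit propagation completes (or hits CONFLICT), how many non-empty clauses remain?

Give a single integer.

Answer: 0

Derivation:
unit clause [2] forces x2=T; simplify:
  satisfied 2 clause(s); 3 remain; assigned so far: [2]
unit clause [1] forces x1=T; simplify:
  drop -1 from [5, -1] -> [5]
  satisfied 2 clause(s); 1 remain; assigned so far: [1, 2]
unit clause [5] forces x5=T; simplify:
  satisfied 1 clause(s); 0 remain; assigned so far: [1, 2, 5]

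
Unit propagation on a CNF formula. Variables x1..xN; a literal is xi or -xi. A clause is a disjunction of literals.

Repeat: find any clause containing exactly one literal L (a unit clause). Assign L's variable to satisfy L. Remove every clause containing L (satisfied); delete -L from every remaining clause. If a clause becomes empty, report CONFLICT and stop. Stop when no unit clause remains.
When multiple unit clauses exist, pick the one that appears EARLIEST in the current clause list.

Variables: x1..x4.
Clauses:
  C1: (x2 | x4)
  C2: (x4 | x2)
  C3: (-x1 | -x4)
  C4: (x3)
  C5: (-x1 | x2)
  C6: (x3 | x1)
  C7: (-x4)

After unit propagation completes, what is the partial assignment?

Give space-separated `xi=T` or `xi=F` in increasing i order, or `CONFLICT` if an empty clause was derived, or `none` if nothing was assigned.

Answer: x2=T x3=T x4=F

Derivation:
unit clause [3] forces x3=T; simplify:
  satisfied 2 clause(s); 5 remain; assigned so far: [3]
unit clause [-4] forces x4=F; simplify:
  drop 4 from [2, 4] -> [2]
  drop 4 from [4, 2] -> [2]
  satisfied 2 clause(s); 3 remain; assigned so far: [3, 4]
unit clause [2] forces x2=T; simplify:
  satisfied 3 clause(s); 0 remain; assigned so far: [2, 3, 4]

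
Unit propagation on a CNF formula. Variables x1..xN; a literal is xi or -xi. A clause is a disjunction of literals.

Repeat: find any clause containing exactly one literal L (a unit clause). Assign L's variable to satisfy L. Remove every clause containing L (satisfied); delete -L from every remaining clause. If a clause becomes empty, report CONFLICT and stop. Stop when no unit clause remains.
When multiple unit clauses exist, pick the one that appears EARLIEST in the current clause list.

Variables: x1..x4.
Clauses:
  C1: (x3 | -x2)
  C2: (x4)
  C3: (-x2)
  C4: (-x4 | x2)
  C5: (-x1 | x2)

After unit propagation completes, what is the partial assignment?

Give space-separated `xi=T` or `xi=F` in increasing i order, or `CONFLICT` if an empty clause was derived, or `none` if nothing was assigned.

unit clause [4] forces x4=T; simplify:
  drop -4 from [-4, 2] -> [2]
  satisfied 1 clause(s); 4 remain; assigned so far: [4]
unit clause [-2] forces x2=F; simplify:
  drop 2 from [2] -> [] (empty!)
  drop 2 from [-1, 2] -> [-1]
  satisfied 2 clause(s); 2 remain; assigned so far: [2, 4]
CONFLICT (empty clause)

Answer: CONFLICT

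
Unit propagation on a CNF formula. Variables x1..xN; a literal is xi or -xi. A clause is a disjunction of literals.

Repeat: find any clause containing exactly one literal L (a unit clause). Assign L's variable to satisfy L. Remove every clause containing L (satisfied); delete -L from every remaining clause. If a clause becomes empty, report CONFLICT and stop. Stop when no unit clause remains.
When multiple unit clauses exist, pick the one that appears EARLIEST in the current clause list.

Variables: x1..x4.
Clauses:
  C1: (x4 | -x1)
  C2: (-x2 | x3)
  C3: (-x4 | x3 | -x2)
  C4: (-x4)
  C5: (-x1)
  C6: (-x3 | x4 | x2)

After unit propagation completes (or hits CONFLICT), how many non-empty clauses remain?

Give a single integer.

unit clause [-4] forces x4=F; simplify:
  drop 4 from [4, -1] -> [-1]
  drop 4 from [-3, 4, 2] -> [-3, 2]
  satisfied 2 clause(s); 4 remain; assigned so far: [4]
unit clause [-1] forces x1=F; simplify:
  satisfied 2 clause(s); 2 remain; assigned so far: [1, 4]

Answer: 2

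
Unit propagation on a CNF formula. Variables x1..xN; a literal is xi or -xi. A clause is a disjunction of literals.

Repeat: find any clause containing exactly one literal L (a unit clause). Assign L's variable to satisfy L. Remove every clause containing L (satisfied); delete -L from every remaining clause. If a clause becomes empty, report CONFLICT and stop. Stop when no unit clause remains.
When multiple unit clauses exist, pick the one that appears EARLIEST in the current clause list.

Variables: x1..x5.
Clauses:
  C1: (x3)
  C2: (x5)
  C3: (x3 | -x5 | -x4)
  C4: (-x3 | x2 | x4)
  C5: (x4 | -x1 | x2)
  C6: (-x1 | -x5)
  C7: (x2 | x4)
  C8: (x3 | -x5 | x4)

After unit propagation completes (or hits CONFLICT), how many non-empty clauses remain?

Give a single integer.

unit clause [3] forces x3=T; simplify:
  drop -3 from [-3, 2, 4] -> [2, 4]
  satisfied 3 clause(s); 5 remain; assigned so far: [3]
unit clause [5] forces x5=T; simplify:
  drop -5 from [-1, -5] -> [-1]
  satisfied 1 clause(s); 4 remain; assigned so far: [3, 5]
unit clause [-1] forces x1=F; simplify:
  satisfied 2 clause(s); 2 remain; assigned so far: [1, 3, 5]

Answer: 2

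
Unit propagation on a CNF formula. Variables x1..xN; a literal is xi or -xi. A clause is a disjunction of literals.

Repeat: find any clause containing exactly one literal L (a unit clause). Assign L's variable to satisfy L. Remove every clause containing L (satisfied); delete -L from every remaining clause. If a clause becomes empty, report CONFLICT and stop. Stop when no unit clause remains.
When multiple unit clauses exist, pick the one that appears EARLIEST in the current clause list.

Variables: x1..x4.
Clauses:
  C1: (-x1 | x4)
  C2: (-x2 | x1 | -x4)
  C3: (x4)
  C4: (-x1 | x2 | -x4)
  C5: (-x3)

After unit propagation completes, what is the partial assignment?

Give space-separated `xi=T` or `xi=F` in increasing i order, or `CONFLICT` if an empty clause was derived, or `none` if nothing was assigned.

unit clause [4] forces x4=T; simplify:
  drop -4 from [-2, 1, -4] -> [-2, 1]
  drop -4 from [-1, 2, -4] -> [-1, 2]
  satisfied 2 clause(s); 3 remain; assigned so far: [4]
unit clause [-3] forces x3=F; simplify:
  satisfied 1 clause(s); 2 remain; assigned so far: [3, 4]

Answer: x3=F x4=T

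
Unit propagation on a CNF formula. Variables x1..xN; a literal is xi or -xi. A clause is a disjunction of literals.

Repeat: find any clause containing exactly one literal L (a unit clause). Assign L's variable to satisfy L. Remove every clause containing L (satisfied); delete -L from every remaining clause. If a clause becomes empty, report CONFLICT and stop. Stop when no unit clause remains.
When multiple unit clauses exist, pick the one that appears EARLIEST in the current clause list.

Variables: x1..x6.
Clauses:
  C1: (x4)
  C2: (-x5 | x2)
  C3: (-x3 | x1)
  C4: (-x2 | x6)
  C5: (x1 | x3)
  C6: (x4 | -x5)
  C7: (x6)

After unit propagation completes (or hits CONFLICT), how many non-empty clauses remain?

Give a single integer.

unit clause [4] forces x4=T; simplify:
  satisfied 2 clause(s); 5 remain; assigned so far: [4]
unit clause [6] forces x6=T; simplify:
  satisfied 2 clause(s); 3 remain; assigned so far: [4, 6]

Answer: 3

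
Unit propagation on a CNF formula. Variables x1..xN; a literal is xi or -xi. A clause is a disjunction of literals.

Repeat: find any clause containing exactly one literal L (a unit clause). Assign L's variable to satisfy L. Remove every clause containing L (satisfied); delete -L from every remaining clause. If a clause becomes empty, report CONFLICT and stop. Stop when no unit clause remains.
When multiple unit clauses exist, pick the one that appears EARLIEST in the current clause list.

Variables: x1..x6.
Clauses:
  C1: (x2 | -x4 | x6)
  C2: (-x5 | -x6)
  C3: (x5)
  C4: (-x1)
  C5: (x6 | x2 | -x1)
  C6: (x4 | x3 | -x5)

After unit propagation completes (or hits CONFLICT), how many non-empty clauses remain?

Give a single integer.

Answer: 2

Derivation:
unit clause [5] forces x5=T; simplify:
  drop -5 from [-5, -6] -> [-6]
  drop -5 from [4, 3, -5] -> [4, 3]
  satisfied 1 clause(s); 5 remain; assigned so far: [5]
unit clause [-6] forces x6=F; simplify:
  drop 6 from [2, -4, 6] -> [2, -4]
  drop 6 from [6, 2, -1] -> [2, -1]
  satisfied 1 clause(s); 4 remain; assigned so far: [5, 6]
unit clause [-1] forces x1=F; simplify:
  satisfied 2 clause(s); 2 remain; assigned so far: [1, 5, 6]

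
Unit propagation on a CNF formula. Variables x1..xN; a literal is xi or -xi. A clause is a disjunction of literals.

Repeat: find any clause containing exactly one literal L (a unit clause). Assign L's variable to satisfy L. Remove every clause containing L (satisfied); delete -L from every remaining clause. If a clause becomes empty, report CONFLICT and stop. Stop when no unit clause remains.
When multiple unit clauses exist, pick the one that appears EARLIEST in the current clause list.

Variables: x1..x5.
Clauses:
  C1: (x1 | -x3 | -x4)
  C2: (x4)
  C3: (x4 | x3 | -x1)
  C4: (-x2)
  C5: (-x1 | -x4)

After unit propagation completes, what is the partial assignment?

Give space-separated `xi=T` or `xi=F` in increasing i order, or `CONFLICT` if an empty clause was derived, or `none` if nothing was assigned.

unit clause [4] forces x4=T; simplify:
  drop -4 from [1, -3, -4] -> [1, -3]
  drop -4 from [-1, -4] -> [-1]
  satisfied 2 clause(s); 3 remain; assigned so far: [4]
unit clause [-2] forces x2=F; simplify:
  satisfied 1 clause(s); 2 remain; assigned so far: [2, 4]
unit clause [-1] forces x1=F; simplify:
  drop 1 from [1, -3] -> [-3]
  satisfied 1 clause(s); 1 remain; assigned so far: [1, 2, 4]
unit clause [-3] forces x3=F; simplify:
  satisfied 1 clause(s); 0 remain; assigned so far: [1, 2, 3, 4]

Answer: x1=F x2=F x3=F x4=T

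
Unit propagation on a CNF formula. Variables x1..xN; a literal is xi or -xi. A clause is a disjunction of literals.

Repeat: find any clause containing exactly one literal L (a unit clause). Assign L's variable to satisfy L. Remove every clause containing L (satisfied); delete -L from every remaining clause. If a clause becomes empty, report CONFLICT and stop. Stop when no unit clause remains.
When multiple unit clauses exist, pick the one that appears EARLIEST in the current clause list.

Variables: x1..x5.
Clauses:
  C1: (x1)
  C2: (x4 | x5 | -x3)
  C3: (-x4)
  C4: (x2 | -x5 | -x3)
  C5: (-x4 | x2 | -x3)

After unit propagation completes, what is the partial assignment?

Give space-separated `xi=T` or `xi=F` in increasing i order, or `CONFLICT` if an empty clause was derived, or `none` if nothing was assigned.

Answer: x1=T x4=F

Derivation:
unit clause [1] forces x1=T; simplify:
  satisfied 1 clause(s); 4 remain; assigned so far: [1]
unit clause [-4] forces x4=F; simplify:
  drop 4 from [4, 5, -3] -> [5, -3]
  satisfied 2 clause(s); 2 remain; assigned so far: [1, 4]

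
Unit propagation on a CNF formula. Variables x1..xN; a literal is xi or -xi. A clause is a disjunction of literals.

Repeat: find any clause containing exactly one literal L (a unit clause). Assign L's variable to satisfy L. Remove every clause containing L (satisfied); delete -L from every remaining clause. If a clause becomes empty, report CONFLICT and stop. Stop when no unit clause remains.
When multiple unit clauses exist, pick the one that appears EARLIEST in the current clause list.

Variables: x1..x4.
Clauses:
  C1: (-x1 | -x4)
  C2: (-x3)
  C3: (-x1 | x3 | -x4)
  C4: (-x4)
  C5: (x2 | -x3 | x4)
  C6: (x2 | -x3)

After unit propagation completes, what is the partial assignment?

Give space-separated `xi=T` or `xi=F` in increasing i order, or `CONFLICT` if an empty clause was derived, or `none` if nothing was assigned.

unit clause [-3] forces x3=F; simplify:
  drop 3 from [-1, 3, -4] -> [-1, -4]
  satisfied 3 clause(s); 3 remain; assigned so far: [3]
unit clause [-4] forces x4=F; simplify:
  satisfied 3 clause(s); 0 remain; assigned so far: [3, 4]

Answer: x3=F x4=F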